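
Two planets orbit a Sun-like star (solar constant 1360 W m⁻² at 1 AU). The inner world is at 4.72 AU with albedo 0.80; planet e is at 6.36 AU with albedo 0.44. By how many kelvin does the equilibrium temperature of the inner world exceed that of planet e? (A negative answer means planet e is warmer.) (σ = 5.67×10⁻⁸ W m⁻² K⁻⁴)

ΔT ≈ -9.8 K

T_eq = [S₀(1−A)/(4σd²)]^(1/4), so T ∝ (1−A)^(1/4) / √d.
T₁ = [1360×0.20/(4×5.67×10⁻⁸×4.72²)]^(1/4) = 85.66 K.
T₂ = [1360×0.56/(4×5.67×10⁻⁸×6.36²)]^(1/4) = 95.45 K.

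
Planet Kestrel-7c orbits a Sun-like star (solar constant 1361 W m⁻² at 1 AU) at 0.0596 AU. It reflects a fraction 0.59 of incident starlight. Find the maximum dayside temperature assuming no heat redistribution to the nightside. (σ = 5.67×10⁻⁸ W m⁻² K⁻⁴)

T_ss ≈ 1290 K

Flux at 0.0596 AU: S = 1361/0.0596² = 3.83×10⁵ W m⁻².
With no redistribution each surface element balances locally: S(1−A) = σT⁴.
T = [3.83×10⁵ × 0.41 / 5.67×10⁻⁸]^(1/4) = (2.77×10¹²)^(1/4) = 1290 K.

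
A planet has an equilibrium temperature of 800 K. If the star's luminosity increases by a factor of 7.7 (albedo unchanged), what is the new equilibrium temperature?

T_eq ∝ L^(1/4) · d^(−1/2).
T′ = 800 × 7.7^(1/4) = 1330 K.

T_eq ≈ 1330 K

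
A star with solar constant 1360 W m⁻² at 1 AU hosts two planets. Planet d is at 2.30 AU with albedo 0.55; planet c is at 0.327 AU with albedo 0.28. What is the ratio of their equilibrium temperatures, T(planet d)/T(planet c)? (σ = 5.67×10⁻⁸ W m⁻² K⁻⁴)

T₁/T₂ ≈ 0.335

T_eq = [S₀(1−A)/(4σd²)]^(1/4), so T ∝ (1−A)^(1/4) / √d.
T₁ = [1360×0.45/(4×5.67×10⁻⁸×2.30²)]^(1/4) = 150.28 K.
T₂ = [1360×0.72/(4×5.67×10⁻⁸×0.327²)]^(1/4) = 448.26 K.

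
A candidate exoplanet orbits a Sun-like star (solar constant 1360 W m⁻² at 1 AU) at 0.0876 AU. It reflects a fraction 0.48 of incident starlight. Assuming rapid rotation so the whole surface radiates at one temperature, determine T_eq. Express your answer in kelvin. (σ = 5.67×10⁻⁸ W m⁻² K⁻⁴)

T_eq ≈ 798 K

Flux at 0.0876 AU: S = 1360/0.0876² = 1.77×10⁵ W m⁻².
Energy balance: absorbed = emitted ⇒ πR²·S(1−A) = 4πR²·σT_eq⁴, so T_eq⁴ = S(1−A)/(4σ).
T_eq = [1.77×10⁵ × 0.52 / (4 × 5.67×10⁻⁸)]^(1/4) = (4.06×10¹¹)^(1/4) = 798 K.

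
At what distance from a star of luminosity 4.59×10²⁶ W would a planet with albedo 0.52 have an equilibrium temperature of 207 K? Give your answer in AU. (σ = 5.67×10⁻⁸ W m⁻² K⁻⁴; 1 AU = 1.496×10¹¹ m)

From T_eq⁴ = L(1−A)/(16πσd²): d = √[L(1−A)/(16πσT_eq⁴)].
d = √[4.59×10²⁶ × 0.48 / (16π × 5.67×10⁻⁸ × (207)⁴)] = 2.05×10¹¹ m = 1.37 AU.

d ≈ 1.37 AU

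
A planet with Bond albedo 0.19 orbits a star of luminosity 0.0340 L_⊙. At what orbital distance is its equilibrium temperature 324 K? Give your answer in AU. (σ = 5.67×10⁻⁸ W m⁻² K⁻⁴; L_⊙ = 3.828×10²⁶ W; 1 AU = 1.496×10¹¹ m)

L = 0.0340 × 3.828×10²⁶ = 1.30×10²⁵ W.
From T_eq⁴ = L(1−A)/(16πσd²): d = √[L(1−A)/(16πσT_eq⁴)].
d = √[1.30×10²⁵ × 0.81 / (16π × 5.67×10⁻⁸ × (324)⁴)] = 1.83×10¹⁰ m = 0.122 AU.

d ≈ 0.122 AU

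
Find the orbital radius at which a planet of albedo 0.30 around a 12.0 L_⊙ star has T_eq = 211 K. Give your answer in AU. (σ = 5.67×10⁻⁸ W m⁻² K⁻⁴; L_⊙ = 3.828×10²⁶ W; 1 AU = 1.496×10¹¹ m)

L = 12.0 × 3.828×10²⁶ = 4.59×10²⁷ W.
From T_eq⁴ = L(1−A)/(16πσd²): d = √[L(1−A)/(16πσT_eq⁴)].
d = √[4.59×10²⁷ × 0.70 / (16π × 5.67×10⁻⁸ × (211)⁴)] = 7.54×10¹¹ m = 5.04 AU.

d ≈ 5.04 AU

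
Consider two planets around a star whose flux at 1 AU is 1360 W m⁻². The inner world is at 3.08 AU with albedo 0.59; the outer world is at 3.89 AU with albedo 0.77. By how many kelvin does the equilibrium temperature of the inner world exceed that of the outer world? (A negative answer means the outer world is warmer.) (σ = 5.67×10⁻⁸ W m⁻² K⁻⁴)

ΔT ≈ 29.2 K

T_eq = [S₀(1−A)/(4σd²)]^(1/4), so T ∝ (1−A)^(1/4) / √d.
T₁ = [1360×0.41/(4×5.67×10⁻⁸×3.08²)]^(1/4) = 126.88 K.
T₂ = [1360×0.23/(4×5.67×10⁻⁸×3.89²)]^(1/4) = 97.71 K.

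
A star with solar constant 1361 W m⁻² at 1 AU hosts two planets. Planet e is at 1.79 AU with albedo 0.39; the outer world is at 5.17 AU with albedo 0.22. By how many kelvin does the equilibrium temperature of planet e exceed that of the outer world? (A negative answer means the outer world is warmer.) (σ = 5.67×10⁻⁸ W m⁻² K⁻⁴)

T_eq = [S₀(1−A)/(4σd²)]^(1/4), so T ∝ (1−A)^(1/4) / √d.
T₁ = [1361×0.61/(4×5.67×10⁻⁸×1.79²)]^(1/4) = 183.85 K.
T₂ = [1361×0.78/(4×5.67×10⁻⁸×5.17²)]^(1/4) = 115.04 K.

ΔT ≈ 68.8 K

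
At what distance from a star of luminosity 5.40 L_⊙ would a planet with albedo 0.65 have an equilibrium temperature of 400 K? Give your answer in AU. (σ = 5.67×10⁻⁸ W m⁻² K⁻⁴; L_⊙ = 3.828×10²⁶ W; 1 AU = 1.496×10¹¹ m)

d ≈ 0.666 AU

L = 5.40 × 3.828×10²⁶ = 2.07×10²⁷ W.
From T_eq⁴ = L(1−A)/(16πσd²): d = √[L(1−A)/(16πσT_eq⁴)].
d = √[2.07×10²⁷ × 0.35 / (16π × 5.67×10⁻⁸ × (400)⁴)] = 9.96×10¹⁰ m = 0.666 AU.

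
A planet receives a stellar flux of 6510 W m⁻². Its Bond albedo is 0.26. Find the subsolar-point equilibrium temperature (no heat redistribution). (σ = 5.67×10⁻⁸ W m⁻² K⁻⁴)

T_ss ≈ 540 K

At the subsolar point the surface absorbs S(1−A) and emits σT⁴ per unit area — no factor of 4, since only the local patch is in balance.
T = [6510 × 0.74 / 5.67×10⁻⁸]^(1/4) = (8.50×10¹⁰)^(1/4) = 540 K.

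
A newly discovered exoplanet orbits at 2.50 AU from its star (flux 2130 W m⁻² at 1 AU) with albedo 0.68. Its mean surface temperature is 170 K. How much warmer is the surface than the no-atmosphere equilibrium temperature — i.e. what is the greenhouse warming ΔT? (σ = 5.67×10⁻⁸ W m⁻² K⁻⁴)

ΔT ≈ 21.9 K

S = 2130/2.50² = 340.8 W m⁻².
T_eq = [S(1−A)/(4σ)]^(1/4) = [340.8×0.32/(4×5.67×10⁻⁸)]^(1/4) = 148.1 K.
ΔT = T_surf − T_eq = 170 − 148.1.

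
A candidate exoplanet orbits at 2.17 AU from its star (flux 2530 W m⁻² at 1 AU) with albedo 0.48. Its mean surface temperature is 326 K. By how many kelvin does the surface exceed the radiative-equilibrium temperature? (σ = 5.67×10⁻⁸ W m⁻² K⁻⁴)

ΔT ≈ 138.7 K

S = 2530/2.17² = 537.3 W m⁻².
T_eq = [S(1−A)/(4σ)]^(1/4) = [537.3×0.52/(4×5.67×10⁻⁸)]^(1/4) = 187.3 K.
ΔT = T_surf − T_eq = 326 − 187.3.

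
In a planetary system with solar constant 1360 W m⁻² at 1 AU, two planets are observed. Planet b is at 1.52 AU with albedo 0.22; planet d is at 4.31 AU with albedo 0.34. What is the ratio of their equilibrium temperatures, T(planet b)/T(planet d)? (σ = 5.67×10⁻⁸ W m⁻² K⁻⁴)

T_eq = [S₀(1−A)/(4σd²)]^(1/4), so T ∝ (1−A)^(1/4) / √d.
T₁ = [1360×0.78/(4×5.67×10⁻⁸×1.52²)]^(1/4) = 212.12 K.
T₂ = [1360×0.66/(4×5.67×10⁻⁸×4.31²)]^(1/4) = 120.82 K.

T₁/T₂ ≈ 1.756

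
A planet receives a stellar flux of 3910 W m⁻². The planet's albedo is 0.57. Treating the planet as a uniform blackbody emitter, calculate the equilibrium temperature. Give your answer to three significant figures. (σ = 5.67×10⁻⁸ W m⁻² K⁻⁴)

Energy balance: absorbed = emitted ⇒ πR²·S(1−A) = 4πR²·σT_eq⁴, so T_eq⁴ = S(1−A)/(4σ).
T_eq = [3910 × 0.43 / (4 × 5.67×10⁻⁸)]^(1/4) = (7.41×10⁹)^(1/4) = 293 K.

T_eq ≈ 293 K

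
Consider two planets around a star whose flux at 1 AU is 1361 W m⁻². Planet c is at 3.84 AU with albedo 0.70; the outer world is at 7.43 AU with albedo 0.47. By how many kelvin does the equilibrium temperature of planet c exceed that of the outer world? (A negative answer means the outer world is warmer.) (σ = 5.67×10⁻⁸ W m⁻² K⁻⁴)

T_eq = [S₀(1−A)/(4σd²)]^(1/4), so T ∝ (1−A)^(1/4) / √d.
T₁ = [1361×0.30/(4×5.67×10⁻⁸×3.84²)]^(1/4) = 105.12 K.
T₂ = [1361×0.53/(4×5.67×10⁻⁸×7.43²)]^(1/4) = 87.12 K.

ΔT ≈ 18.0 K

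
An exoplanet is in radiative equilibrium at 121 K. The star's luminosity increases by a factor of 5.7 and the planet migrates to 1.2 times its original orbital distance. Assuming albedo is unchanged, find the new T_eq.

T_eq ≈ 171 K

T_eq ∝ L^(1/4) · d^(−1/2).
T′ = 121 × 5.7^(1/4) / 1.2^(1/2) = 171 K.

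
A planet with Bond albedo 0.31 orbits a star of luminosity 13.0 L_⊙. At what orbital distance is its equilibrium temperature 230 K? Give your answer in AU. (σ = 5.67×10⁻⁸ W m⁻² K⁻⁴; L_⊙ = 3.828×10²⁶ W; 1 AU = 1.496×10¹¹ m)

d ≈ 4.39 AU

L = 13.0 × 3.828×10²⁶ = 4.98×10²⁷ W.
From T_eq⁴ = L(1−A)/(16πσd²): d = √[L(1−A)/(16πσT_eq⁴)].
d = √[4.98×10²⁷ × 0.69 / (16π × 5.67×10⁻⁸ × (230)⁴)] = 6.56×10¹¹ m = 4.39 AU.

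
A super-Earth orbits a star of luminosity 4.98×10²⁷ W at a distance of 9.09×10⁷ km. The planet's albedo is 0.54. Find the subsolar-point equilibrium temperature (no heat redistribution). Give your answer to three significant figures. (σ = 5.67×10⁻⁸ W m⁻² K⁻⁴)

d = 9.09×10⁷ km = 9.09×10¹⁰ m.
Flux: S = L/(4πd²) = 4.98×10²⁷/(4π×(9.09×10¹⁰)²) = 4.80×10⁴ W m⁻².
At the subsolar point the surface absorbs S(1−A) and emits σT⁴ per unit area — no factor of 4, since only the local patch is in balance.
T = [4.80×10⁴ × 0.46 / 5.67×10⁻⁸]^(1/4) = (3.89×10¹¹)^(1/4) = 790 K.

T_ss ≈ 790 K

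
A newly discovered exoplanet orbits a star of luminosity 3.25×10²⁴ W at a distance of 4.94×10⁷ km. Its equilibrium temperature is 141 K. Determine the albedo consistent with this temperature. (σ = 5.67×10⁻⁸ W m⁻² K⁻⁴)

d = 4.94×10⁷ km = 4.94×10¹⁰ m.
Flux: S = L/(4πd²) = 3.25×10²⁴/(4π×(4.94×10¹⁰)²) = 106 W m⁻².
From T_eq⁴ = S(1−A)/(4σ): 1−A = 4σT_eq⁴/S.
1−A = 4 × 5.67×10⁻⁸ × (141)⁴ / 106 = 0.846.

A ≈ 0.15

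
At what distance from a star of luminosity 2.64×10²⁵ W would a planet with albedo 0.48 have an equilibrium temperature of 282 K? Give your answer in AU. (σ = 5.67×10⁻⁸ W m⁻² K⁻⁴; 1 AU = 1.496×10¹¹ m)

d ≈ 0.184 AU

From T_eq⁴ = L(1−A)/(16πσd²): d = √[L(1−A)/(16πσT_eq⁴)].
d = √[2.64×10²⁵ × 0.52 / (16π × 5.67×10⁻⁸ × (282)⁴)] = 2.76×10¹⁰ m = 0.184 AU.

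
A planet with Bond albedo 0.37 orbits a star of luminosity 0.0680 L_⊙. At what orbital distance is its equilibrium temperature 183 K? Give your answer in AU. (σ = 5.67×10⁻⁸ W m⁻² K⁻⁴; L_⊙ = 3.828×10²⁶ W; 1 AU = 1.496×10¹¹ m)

L = 0.0680 × 3.828×10²⁶ = 2.60×10²⁵ W.
From T_eq⁴ = L(1−A)/(16πσd²): d = √[L(1−A)/(16πσT_eq⁴)].
d = √[2.60×10²⁵ × 0.63 / (16π × 5.67×10⁻⁸ × (183)⁴)] = 7.16×10¹⁰ m = 0.479 AU.

d ≈ 0.479 AU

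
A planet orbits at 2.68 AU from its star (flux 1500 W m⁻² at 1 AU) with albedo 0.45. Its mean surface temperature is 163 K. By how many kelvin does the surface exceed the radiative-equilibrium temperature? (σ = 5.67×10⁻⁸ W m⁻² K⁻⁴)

S = 1500/2.68² = 208.8 W m⁻².
T_eq = [S(1−A)/(4σ)]^(1/4) = [208.8×0.55/(4×5.67×10⁻⁸)]^(1/4) = 150.0 K.
ΔT = T_surf − T_eq = 163 − 150.0.

ΔT ≈ 13.0 K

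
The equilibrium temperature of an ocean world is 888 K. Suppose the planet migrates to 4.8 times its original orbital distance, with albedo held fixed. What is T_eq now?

T_eq ∝ L^(1/4) · d^(−1/2).
T′ = 888 / 4.8^(1/2) = 405 K.

T_eq ≈ 405 K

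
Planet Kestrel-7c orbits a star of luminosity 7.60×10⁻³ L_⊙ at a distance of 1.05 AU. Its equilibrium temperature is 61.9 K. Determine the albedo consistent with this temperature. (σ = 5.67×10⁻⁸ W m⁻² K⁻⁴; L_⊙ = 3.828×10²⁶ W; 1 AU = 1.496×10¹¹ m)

d = 1.05 AU = 1.57×10¹¹ m.
L = 7.60×10⁻³ × 3.828×10²⁶ = 2.91×10²⁴ W.
Flux: S = L/(4πd²) = 2.91×10²⁴/(4π×(1.57×10¹¹)²) = 9.38 W m⁻².
From T_eq⁴ = S(1−A)/(4σ): 1−A = 4σT_eq⁴/S.
1−A = 4 × 5.67×10⁻⁸ × (61.9)⁴ / 9.38 = 0.355.

A ≈ 0.65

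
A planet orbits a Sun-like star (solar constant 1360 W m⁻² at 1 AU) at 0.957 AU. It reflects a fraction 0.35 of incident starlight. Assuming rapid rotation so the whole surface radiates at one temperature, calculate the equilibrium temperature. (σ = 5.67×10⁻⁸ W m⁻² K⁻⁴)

T_eq ≈ 255 K

Flux at 0.957 AU: S = 1360/0.957² = 1480 W m⁻².
Energy balance: absorbed = emitted ⇒ πR²·S(1−A) = 4πR²·σT_eq⁴, so T_eq⁴ = S(1−A)/(4σ).
T_eq = [1480 × 0.65 / (4 × 5.67×10⁻⁸)]^(1/4) = (4.26×10⁹)^(1/4) = 255 K.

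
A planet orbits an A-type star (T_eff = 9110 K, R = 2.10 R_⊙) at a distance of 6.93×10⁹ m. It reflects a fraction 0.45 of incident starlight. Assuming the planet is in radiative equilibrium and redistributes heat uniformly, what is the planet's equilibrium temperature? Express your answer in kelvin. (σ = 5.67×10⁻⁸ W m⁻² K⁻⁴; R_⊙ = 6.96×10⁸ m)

R_⋆ = 2.10 × 6.96×10⁸ = 1.46×10⁹ m.
L = 4πR_⋆²σT_⋆⁴ = 4π(1.46×10⁹)² × 5.67×10⁻⁸ × (9110)⁴ = 1.05×10²⁸ W.
S = L/(4πd²) = 1.74×10⁷ W m⁻².
Energy balance: absorbed = emitted ⇒ πR²·S(1−A) = 4πR²·σT_eq⁴, so T_eq⁴ = S(1−A)/(4σ).
T_eq = [1.74×10⁷ × 0.55 / (4 × 5.67×10⁻⁸)]^(1/4) = (4.21×10¹³)^(1/4) = 2550 K.

T_eq ≈ 2550 K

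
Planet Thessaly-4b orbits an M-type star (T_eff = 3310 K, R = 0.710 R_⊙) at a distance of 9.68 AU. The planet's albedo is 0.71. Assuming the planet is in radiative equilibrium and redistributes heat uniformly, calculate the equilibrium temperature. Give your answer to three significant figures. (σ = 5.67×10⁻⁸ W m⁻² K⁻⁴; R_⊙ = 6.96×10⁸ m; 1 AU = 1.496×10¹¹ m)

T_eq ≈ 31.7 K

R_⋆ = 0.710 × 6.96×10⁸ = 4.94×10⁸ m.
d = 9.68 AU = 1.45×10¹² m.
L = 4πR_⋆²σT_⋆⁴ = 4π(4.94×10⁸)² × 5.67×10⁻⁸ × (3310)⁴ = 2.09×10²⁵ W.
S = L/(4πd²) = 0.793 W m⁻².
Energy balance: absorbed = emitted ⇒ πR²·S(1−A) = 4πR²·σT_eq⁴, so T_eq⁴ = S(1−A)/(4σ).
T_eq = [0.793 × 0.29 / (4 × 5.67×10⁻⁸)]^(1/4) = (1.01×10⁶)^(1/4) = 31.7 K.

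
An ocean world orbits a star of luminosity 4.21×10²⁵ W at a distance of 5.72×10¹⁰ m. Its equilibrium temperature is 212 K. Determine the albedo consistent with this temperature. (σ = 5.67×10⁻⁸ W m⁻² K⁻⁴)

Flux: S = L/(4πd²) = 4.21×10²⁵/(4π×(5.72×10¹⁰)²) = 1020 W m⁻².
From T_eq⁴ = S(1−A)/(4σ): 1−A = 4σT_eq⁴/S.
1−A = 4 × 5.67×10⁻⁸ × (212)⁴ / 1020 = 0.447.

A ≈ 0.55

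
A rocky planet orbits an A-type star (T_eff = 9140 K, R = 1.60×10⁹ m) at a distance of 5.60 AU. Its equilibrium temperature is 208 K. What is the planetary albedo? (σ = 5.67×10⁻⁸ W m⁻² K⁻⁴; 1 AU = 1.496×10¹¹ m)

A ≈ 0.71

d = 5.60 AU = 8.38×10¹¹ m.
L = 4πR_⋆²σT_⋆⁴ = 4π(1.60×10⁹)² × 5.67×10⁻⁸ × (9140)⁴ = 1.27×10²⁸ W.
S = L/(4πd²) = 1440 W m⁻².
From T_eq⁴ = S(1−A)/(4σ): 1−A = 4σT_eq⁴/S.
1−A = 4 × 5.67×10⁻⁸ × (208)⁴ / 1440 = 0.294.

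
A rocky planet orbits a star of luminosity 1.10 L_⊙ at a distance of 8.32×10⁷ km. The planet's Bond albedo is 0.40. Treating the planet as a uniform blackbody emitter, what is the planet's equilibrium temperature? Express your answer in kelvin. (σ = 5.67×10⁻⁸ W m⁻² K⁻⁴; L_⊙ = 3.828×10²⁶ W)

T_eq ≈ 336 K

d = 8.32×10⁷ km = 8.32×10¹⁰ m.
L = 1.10 × 3.828×10²⁶ = 4.21×10²⁶ W.
Flux: S = L/(4πd²) = 4.21×10²⁶/(4π×(8.32×10¹⁰)²) = 4840 W m⁻².
Energy balance: absorbed = emitted ⇒ πR²·S(1−A) = 4πR²·σT_eq⁴, so T_eq⁴ = S(1−A)/(4σ).
T_eq = [4840 × 0.60 / (4 × 5.67×10⁻⁸)]^(1/4) = (1.28×10¹⁰)^(1/4) = 336 K.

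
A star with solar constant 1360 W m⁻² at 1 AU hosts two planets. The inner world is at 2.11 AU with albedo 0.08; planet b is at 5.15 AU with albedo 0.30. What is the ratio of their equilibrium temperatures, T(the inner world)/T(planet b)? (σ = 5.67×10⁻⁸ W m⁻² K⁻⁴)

T₁/T₂ ≈ 1.673

T_eq = [S₀(1−A)/(4σd²)]^(1/4), so T ∝ (1−A)^(1/4) / √d.
T₁ = [1360×0.92/(4×5.67×10⁻⁸×2.11²)]^(1/4) = 187.62 K.
T₂ = [1360×0.70/(4×5.67×10⁻⁸×5.15²)]^(1/4) = 112.16 K.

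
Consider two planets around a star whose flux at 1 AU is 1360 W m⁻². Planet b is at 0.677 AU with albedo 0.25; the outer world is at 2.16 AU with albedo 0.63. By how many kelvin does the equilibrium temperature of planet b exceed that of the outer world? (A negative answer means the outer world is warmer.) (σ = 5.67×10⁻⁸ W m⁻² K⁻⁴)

ΔT ≈ 167.1 K

T_eq = [S₀(1−A)/(4σd²)]^(1/4), so T ∝ (1−A)^(1/4) / √d.
T₁ = [1360×0.75/(4×5.67×10⁻⁸×0.677²)]^(1/4) = 314.73 K.
T₂ = [1360×0.37/(4×5.67×10⁻⁸×2.16²)]^(1/4) = 147.67 K.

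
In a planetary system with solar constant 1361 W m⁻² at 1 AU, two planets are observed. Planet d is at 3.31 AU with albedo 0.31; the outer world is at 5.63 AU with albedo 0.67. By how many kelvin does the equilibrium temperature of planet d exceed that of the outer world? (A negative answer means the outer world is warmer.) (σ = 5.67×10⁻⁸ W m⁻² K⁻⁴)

ΔT ≈ 50.5 K

T_eq = [S₀(1−A)/(4σd²)]^(1/4), so T ∝ (1−A)^(1/4) / √d.
T₁ = [1361×0.69/(4×5.67×10⁻⁸×3.31²)]^(1/4) = 139.43 K.
T₂ = [1361×0.33/(4×5.67×10⁻⁸×5.63²)]^(1/4) = 88.91 K.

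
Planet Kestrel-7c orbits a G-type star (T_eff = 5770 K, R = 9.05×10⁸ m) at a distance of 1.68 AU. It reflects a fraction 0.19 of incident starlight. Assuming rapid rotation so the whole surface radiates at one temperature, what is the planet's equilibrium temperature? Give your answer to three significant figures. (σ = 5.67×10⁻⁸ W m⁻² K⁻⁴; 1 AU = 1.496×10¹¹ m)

d = 1.68 AU = 2.51×10¹¹ m.
L = 4πR_⋆²σT_⋆⁴ = 4π(9.05×10⁸)² × 5.67×10⁻⁸ × (5770)⁴ = 6.47×10²⁶ W.
S = L/(4πd²) = 815 W m⁻².
Energy balance: absorbed = emitted ⇒ πR²·S(1−A) = 4πR²·σT_eq⁴, so T_eq⁴ = S(1−A)/(4σ).
T_eq = [815 × 0.81 / (4 × 5.67×10⁻⁸)]^(1/4) = (2.91×10⁹)^(1/4) = 232 K.

T_eq ≈ 232 K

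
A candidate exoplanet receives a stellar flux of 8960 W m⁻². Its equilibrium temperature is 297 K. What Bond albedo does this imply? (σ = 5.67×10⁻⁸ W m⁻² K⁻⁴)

From T_eq⁴ = S(1−A)/(4σ): 1−A = 4σT_eq⁴/S.
1−A = 4 × 5.67×10⁻⁸ × (297)⁴ / 8960 = 0.197.

A ≈ 0.80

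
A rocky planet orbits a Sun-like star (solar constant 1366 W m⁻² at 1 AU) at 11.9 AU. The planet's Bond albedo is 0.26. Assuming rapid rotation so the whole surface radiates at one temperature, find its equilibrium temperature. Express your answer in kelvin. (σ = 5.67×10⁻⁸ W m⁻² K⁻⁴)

T_eq ≈ 74.9 K

Flux at 11.9 AU: S = 1366/11.9² = 9.65 W m⁻².
Energy balance: absorbed = emitted ⇒ πR²·S(1−A) = 4πR²·σT_eq⁴, so T_eq⁴ = S(1−A)/(4σ).
T_eq = [9.65 × 0.74 / (4 × 5.67×10⁻⁸)]^(1/4) = (3.15×10⁷)^(1/4) = 74.9 K.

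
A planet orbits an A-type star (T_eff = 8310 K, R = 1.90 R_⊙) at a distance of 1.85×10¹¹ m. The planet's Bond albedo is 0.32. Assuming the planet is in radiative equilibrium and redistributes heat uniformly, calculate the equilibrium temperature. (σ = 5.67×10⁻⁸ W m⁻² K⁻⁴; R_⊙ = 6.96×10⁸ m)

T_eq ≈ 451 K

R_⋆ = 1.90 × 6.96×10⁸ = 1.32×10⁹ m.
L = 4πR_⋆²σT_⋆⁴ = 4π(1.32×10⁹)² × 5.67×10⁻⁸ × (8310)⁴ = 5.94×10²⁷ W.
S = L/(4πd²) = 1.38×10⁴ W m⁻².
Energy balance: absorbed = emitted ⇒ πR²·S(1−A) = 4πR²·σT_eq⁴, so T_eq⁴ = S(1−A)/(4σ).
T_eq = [1.38×10⁴ × 0.68 / (4 × 5.67×10⁻⁸)]^(1/4) = (4.14×10¹⁰)^(1/4) = 451 K.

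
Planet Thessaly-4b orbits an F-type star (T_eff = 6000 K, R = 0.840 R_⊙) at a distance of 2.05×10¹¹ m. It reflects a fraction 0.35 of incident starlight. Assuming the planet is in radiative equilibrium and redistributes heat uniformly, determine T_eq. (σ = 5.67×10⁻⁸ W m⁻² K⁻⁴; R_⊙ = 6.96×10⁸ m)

T_eq ≈ 203 K

R_⋆ = 0.840 × 6.96×10⁸ = 5.85×10⁸ m.
L = 4πR_⋆²σT_⋆⁴ = 4π(5.85×10⁸)² × 5.67×10⁻⁸ × (6000)⁴ = 3.16×10²⁶ W.
S = L/(4πd²) = 598 W m⁻².
Energy balance: absorbed = emitted ⇒ πR²·S(1−A) = 4πR²·σT_eq⁴, so T_eq⁴ = S(1−A)/(4σ).
T_eq = [598 × 0.65 / (4 × 5.67×10⁻⁸)]^(1/4) = (1.71×10⁹)^(1/4) = 203 K.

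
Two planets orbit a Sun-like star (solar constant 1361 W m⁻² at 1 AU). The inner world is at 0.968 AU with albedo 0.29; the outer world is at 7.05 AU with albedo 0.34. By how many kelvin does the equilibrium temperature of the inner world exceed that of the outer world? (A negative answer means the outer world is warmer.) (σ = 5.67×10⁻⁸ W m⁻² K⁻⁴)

T_eq = [S₀(1−A)/(4σd²)]^(1/4), so T ∝ (1−A)^(1/4) / √d.
T₁ = [1361×0.71/(4×5.67×10⁻⁸×0.968²)]^(1/4) = 259.68 K.
T₂ = [1361×0.66/(4×5.67×10⁻⁸×7.05²)]^(1/4) = 94.48 K.

ΔT ≈ 165.2 K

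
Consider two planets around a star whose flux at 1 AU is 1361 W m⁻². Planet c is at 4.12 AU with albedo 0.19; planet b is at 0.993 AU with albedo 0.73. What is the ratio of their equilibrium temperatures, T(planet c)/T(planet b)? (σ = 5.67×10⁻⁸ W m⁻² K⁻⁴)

T₁/T₂ ≈ 0.646

T_eq = [S₀(1−A)/(4σd²)]^(1/4), so T ∝ (1−A)^(1/4) / √d.
T₁ = [1361×0.81/(4×5.67×10⁻⁸×4.12²)]^(1/4) = 130.08 K.
T₂ = [1361×0.27/(4×5.67×10⁻⁸×0.993²)]^(1/4) = 201.34 K.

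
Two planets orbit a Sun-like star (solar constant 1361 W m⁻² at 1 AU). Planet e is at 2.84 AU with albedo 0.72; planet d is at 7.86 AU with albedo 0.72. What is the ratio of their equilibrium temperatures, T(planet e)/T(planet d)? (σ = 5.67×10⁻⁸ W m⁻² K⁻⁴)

T₁/T₂ ≈ 1.664

T_eq = [S₀(1−A)/(4σd²)]^(1/4), so T ∝ (1−A)^(1/4) / √d.
T₁ = [1361×0.28/(4×5.67×10⁻⁸×2.84²)]^(1/4) = 120.14 K.
T₂ = [1361×0.28/(4×5.67×10⁻⁸×7.86²)]^(1/4) = 72.22 K.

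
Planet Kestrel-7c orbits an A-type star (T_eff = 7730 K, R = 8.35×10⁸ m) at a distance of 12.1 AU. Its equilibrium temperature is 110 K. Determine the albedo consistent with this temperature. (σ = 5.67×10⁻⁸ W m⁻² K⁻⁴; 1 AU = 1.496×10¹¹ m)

A ≈ 0.23

d = 12.1 AU = 1.81×10¹² m.
L = 4πR_⋆²σT_⋆⁴ = 4π(8.35×10⁸)² × 5.67×10⁻⁸ × (7730)⁴ = 1.77×10²⁷ W.
S = L/(4πd²) = 43.1 W m⁻².
From T_eq⁴ = S(1−A)/(4σ): 1−A = 4σT_eq⁴/S.
1−A = 4 × 5.67×10⁻⁸ × (110)⁴ / 43.1 = 0.771.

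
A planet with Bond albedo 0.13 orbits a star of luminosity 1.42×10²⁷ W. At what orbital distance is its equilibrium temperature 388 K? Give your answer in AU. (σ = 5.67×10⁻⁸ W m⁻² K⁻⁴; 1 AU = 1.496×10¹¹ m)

d ≈ 0.924 AU

From T_eq⁴ = L(1−A)/(16πσd²): d = √[L(1−A)/(16πσT_eq⁴)].
d = √[1.42×10²⁷ × 0.87 / (16π × 5.67×10⁻⁸ × (388)⁴)] = 1.38×10¹¹ m = 0.924 AU.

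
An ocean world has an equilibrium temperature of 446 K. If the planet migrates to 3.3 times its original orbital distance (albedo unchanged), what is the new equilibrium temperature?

T_eq ∝ L^(1/4) · d^(−1/2).
T′ = 446 / 3.3^(1/2) = 246 K.

T_eq ≈ 246 K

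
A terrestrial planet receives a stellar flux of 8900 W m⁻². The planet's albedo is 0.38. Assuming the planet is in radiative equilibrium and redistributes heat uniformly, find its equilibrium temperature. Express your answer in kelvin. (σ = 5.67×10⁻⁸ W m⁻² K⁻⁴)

Energy balance: absorbed = emitted ⇒ πR²·S(1−A) = 4πR²·σT_eq⁴, so T_eq⁴ = S(1−A)/(4σ).
T_eq = [8900 × 0.62 / (4 × 5.67×10⁻⁸)]^(1/4) = (2.43×10¹⁰)^(1/4) = 395 K.

T_eq ≈ 395 K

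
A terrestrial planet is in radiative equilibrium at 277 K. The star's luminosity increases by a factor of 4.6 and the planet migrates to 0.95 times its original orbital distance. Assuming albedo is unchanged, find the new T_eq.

T_eq ∝ L^(1/4) · d^(−1/2).
T′ = 277 × 4.6^(1/4) / 0.95^(1/2) = 416 K.

T_eq ≈ 416 K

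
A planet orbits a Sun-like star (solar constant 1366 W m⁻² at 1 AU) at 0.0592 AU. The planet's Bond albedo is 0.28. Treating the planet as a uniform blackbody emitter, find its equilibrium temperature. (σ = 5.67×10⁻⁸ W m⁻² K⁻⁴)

T_eq ≈ 1050 K

Flux at 0.0592 AU: S = 1366/0.0592² = 3.90×10⁵ W m⁻².
Energy balance: absorbed = emitted ⇒ πR²·S(1−A) = 4πR²·σT_eq⁴, so T_eq⁴ = S(1−A)/(4σ).
T_eq = [3.90×10⁵ × 0.72 / (4 × 5.67×10⁻⁸)]^(1/4) = (1.24×10¹²)^(1/4) = 1050 K.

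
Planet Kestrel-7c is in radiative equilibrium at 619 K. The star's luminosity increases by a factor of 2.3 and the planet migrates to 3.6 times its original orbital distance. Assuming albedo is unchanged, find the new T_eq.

T_eq ∝ L^(1/4) · d^(−1/2).
T′ = 619 × 2.3^(1/4) / 3.6^(1/2) = 402 K.

T_eq ≈ 402 K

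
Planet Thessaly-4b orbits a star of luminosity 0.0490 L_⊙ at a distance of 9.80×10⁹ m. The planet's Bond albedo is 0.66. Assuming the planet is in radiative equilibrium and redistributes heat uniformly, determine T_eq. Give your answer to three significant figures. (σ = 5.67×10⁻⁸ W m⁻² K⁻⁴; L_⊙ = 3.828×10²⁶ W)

L = 0.0490 × 3.828×10²⁶ = 1.88×10²⁵ W.
Flux: S = L/(4πd²) = 1.88×10²⁵/(4π×(9.80×10⁹)²) = 1.55×10⁴ W m⁻².
Energy balance: absorbed = emitted ⇒ πR²·S(1−A) = 4πR²·σT_eq⁴, so T_eq⁴ = S(1−A)/(4σ).
T_eq = [1.55×10⁴ × 0.34 / (4 × 5.67×10⁻⁸)]^(1/4) = (2.33×10¹⁰)^(1/4) = 391 K.

T_eq ≈ 391 K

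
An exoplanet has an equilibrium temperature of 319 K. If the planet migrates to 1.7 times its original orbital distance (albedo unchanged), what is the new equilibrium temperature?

T_eq ∝ L^(1/4) · d^(−1/2).
T′ = 319 / 1.7^(1/2) = 245 K.

T_eq ≈ 245 K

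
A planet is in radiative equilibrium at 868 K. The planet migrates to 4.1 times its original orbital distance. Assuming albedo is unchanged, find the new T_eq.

T_eq ≈ 429 K

T_eq ∝ L^(1/4) · d^(−1/2).
T′ = 868 / 4.1^(1/2) = 429 K.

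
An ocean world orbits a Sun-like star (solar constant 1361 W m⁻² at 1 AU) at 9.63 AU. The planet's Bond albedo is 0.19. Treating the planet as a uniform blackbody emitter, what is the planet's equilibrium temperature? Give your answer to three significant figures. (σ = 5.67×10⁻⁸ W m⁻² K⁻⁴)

T_eq ≈ 85.1 K

Flux at 9.63 AU: S = 1361/9.63² = 14.7 W m⁻².
Energy balance: absorbed = emitted ⇒ πR²·S(1−A) = 4πR²·σT_eq⁴, so T_eq⁴ = S(1−A)/(4σ).
T_eq = [14.7 × 0.81 / (4 × 5.67×10⁻⁸)]^(1/4) = (5.24×10⁷)^(1/4) = 85.1 K.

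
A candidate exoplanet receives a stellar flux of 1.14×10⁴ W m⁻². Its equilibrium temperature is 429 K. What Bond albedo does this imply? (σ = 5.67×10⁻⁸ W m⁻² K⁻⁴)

From T_eq⁴ = S(1−A)/(4σ): 1−A = 4σT_eq⁴/S.
1−A = 4 × 5.67×10⁻⁸ × (429)⁴ / 1.14×10⁴ = 0.674.

A ≈ 0.33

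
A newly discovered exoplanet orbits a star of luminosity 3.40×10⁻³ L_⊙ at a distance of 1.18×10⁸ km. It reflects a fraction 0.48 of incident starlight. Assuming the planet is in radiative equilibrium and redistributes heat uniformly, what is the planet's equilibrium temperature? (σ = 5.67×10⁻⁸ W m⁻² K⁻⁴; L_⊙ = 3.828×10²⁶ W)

d = 1.18×10⁸ km = 1.18×10¹¹ m.
L = 3.40×10⁻³ × 3.828×10²⁶ = 1.30×10²⁴ W.
Flux: S = L/(4πd²) = 1.30×10²⁴/(4π×(1.18×10¹¹)²) = 7.44 W m⁻².
Energy balance: absorbed = emitted ⇒ πR²·S(1−A) = 4πR²·σT_eq⁴, so T_eq⁴ = S(1−A)/(4σ).
T_eq = [7.44 × 0.52 / (4 × 5.67×10⁻⁸)]^(1/4) = (1.71×10⁷)^(1/4) = 64.3 K.

T_eq ≈ 64.3 K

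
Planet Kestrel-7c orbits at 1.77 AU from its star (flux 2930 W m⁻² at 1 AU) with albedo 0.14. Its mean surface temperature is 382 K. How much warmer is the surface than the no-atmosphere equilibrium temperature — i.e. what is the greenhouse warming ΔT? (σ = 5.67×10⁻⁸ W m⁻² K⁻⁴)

S = 2930/1.77² = 935.2 W m⁻².
T_eq = [S(1−A)/(4σ)]^(1/4) = [935.2×0.86/(4×5.67×10⁻⁸)]^(1/4) = 244.0 K.
ΔT = T_surf − T_eq = 382 − 244.0.

ΔT ≈ 138.0 K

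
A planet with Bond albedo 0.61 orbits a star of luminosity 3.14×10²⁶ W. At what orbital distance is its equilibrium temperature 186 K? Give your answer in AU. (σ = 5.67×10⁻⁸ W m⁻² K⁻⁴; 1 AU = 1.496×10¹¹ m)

d ≈ 1.27 AU

From T_eq⁴ = L(1−A)/(16πσd²): d = √[L(1−A)/(16πσT_eq⁴)].
d = √[3.14×10²⁶ × 0.39 / (16π × 5.67×10⁻⁸ × (186)⁴)] = 1.89×10¹¹ m = 1.27 AU.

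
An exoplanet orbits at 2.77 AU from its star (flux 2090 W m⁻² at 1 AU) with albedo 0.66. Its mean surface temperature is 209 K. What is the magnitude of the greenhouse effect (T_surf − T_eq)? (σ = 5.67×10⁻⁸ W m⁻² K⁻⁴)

S = 2090/2.77² = 272.4 W m⁻².
T_eq = [S(1−A)/(4σ)]^(1/4) = [272.4×0.34/(4×5.67×10⁻⁸)]^(1/4) = 142.2 K.
ΔT = T_surf − T_eq = 209 − 142.2.

ΔT ≈ 66.8 K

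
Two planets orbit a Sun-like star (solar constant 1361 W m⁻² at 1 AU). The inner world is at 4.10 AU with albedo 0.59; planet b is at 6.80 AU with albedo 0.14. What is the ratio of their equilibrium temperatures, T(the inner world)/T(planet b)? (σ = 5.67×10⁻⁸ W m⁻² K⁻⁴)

T₁/T₂ ≈ 1.070

T_eq = [S₀(1−A)/(4σd²)]^(1/4), so T ∝ (1−A)^(1/4) / √d.
T₁ = [1361×0.41/(4×5.67×10⁻⁸×4.10²)]^(1/4) = 109.99 K.
T₂ = [1361×0.86/(4×5.67×10⁻⁸×6.80²)]^(1/4) = 102.78 K.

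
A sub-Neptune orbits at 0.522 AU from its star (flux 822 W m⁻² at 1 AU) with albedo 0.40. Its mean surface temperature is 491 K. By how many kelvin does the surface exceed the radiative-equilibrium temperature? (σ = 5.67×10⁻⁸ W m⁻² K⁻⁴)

S = 822/0.522² = 3017 W m⁻².
T_eq = [S(1−A)/(4σ)]^(1/4) = [3017×0.60/(4×5.67×10⁻⁸)]^(1/4) = 298.9 K.
ΔT = T_surf − T_eq = 491 − 298.9.

ΔT ≈ 192.1 K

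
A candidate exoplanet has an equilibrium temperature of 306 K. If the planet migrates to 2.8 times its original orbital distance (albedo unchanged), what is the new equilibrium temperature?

T_eq ≈ 183 K

T_eq ∝ L^(1/4) · d^(−1/2).
T′ = 306 / 2.8^(1/2) = 183 K.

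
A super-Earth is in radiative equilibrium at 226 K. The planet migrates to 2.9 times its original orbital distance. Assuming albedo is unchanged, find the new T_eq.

T_eq ≈ 133 K

T_eq ∝ L^(1/4) · d^(−1/2).
T′ = 226 / 2.9^(1/2) = 133 K.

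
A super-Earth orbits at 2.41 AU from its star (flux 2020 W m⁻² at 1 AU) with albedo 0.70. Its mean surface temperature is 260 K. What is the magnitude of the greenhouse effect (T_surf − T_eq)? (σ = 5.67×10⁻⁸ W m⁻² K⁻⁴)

ΔT ≈ 113.5 K

S = 2020/2.41² = 347.8 W m⁻².
T_eq = [S(1−A)/(4σ)]^(1/4) = [347.8×0.30/(4×5.67×10⁻⁸)]^(1/4) = 146.5 K.
ΔT = T_surf − T_eq = 260 − 146.5.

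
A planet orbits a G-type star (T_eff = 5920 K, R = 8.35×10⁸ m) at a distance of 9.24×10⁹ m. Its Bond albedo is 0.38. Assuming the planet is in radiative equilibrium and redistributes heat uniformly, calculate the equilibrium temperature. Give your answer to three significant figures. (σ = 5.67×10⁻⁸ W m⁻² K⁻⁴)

L = 4πR_⋆²σT_⋆⁴ = 4π(8.35×10⁸)² × 5.67×10⁻⁸ × (5920)⁴ = 6.10×10²⁶ W.
S = L/(4πd²) = 5.69×10⁵ W m⁻².
Energy balance: absorbed = emitted ⇒ πR²·S(1−A) = 4πR²·σT_eq⁴, so T_eq⁴ = S(1−A)/(4σ).
T_eq = [5.69×10⁵ × 0.62 / (4 × 5.67×10⁻⁸)]^(1/4) = (1.55×10¹²)^(1/4) = 1120 K.

T_eq ≈ 1120 K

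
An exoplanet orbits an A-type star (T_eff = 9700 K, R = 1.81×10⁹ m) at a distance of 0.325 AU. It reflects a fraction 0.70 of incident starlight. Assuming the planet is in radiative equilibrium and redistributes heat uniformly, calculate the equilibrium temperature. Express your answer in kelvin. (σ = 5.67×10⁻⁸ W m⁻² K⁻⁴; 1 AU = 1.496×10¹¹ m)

d = 0.325 AU = 4.86×10¹⁰ m.
L = 4πR_⋆²σT_⋆⁴ = 4π(1.81×10⁹)² × 5.67×10⁻⁸ × (9700)⁴ = 2.07×10²⁸ W.
S = L/(4πd²) = 6.96×10⁵ W m⁻².
Energy balance: absorbed = emitted ⇒ πR²·S(1−A) = 4πR²·σT_eq⁴, so T_eq⁴ = S(1−A)/(4σ).
T_eq = [6.96×10⁵ × 0.30 / (4 × 5.67×10⁻⁸)]^(1/4) = (9.20×10¹¹)^(1/4) = 979 K.

T_eq ≈ 979 K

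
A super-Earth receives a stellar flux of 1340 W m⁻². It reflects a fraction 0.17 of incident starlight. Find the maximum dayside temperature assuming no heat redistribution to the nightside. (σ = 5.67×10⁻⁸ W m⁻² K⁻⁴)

With no redistribution each surface element balances locally: S(1−A) = σT⁴.
T = [1340 × 0.83 / 5.67×10⁻⁸]^(1/4) = (1.96×10¹⁰)^(1/4) = 374 K.

T_ss ≈ 374 K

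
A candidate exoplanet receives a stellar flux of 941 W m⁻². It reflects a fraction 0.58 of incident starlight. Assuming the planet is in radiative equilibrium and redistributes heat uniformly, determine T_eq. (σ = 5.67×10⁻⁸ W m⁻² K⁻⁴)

T_eq ≈ 204 K

Energy balance: absorbed = emitted ⇒ πR²·S(1−A) = 4πR²·σT_eq⁴, so T_eq⁴ = S(1−A)/(4σ).
T_eq = [941 × 0.42 / (4 × 5.67×10⁻⁸)]^(1/4) = (1.74×10⁹)^(1/4) = 204 K.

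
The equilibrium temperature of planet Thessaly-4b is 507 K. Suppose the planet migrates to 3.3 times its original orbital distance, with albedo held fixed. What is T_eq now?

T_eq ∝ L^(1/4) · d^(−1/2).
T′ = 507 / 3.3^(1/2) = 279 K.

T_eq ≈ 279 K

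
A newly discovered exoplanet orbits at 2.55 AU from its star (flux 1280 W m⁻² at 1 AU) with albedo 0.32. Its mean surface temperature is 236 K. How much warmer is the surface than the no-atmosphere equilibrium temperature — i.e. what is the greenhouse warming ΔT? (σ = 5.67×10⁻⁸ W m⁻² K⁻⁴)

S = 1280/2.55² = 196.8 W m⁻².
T_eq = [S(1−A)/(4σ)]^(1/4) = [196.8×0.68/(4×5.67×10⁻⁸)]^(1/4) = 155.9 K.
ΔT = T_surf − T_eq = 236 − 155.9.

ΔT ≈ 80.1 K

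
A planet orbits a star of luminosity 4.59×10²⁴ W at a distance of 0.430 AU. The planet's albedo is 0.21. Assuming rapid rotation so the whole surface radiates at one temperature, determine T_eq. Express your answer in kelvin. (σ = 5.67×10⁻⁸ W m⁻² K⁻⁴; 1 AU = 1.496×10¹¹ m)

T_eq ≈ 132 K

d = 0.430 AU = 6.43×10¹⁰ m.
Flux: S = L/(4πd²) = 4.59×10²⁴/(4π×(6.43×10¹⁰)²) = 88.3 W m⁻².
Energy balance: absorbed = emitted ⇒ πR²·S(1−A) = 4πR²·σT_eq⁴, so T_eq⁴ = S(1−A)/(4σ).
T_eq = [88.3 × 0.79 / (4 × 5.67×10⁻⁸)]^(1/4) = (3.07×10⁸)^(1/4) = 132 K.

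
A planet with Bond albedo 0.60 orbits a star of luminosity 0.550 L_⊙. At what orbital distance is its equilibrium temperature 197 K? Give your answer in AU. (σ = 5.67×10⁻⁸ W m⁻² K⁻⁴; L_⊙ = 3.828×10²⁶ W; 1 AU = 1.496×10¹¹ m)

d ≈ 0.936 AU

L = 0.550 × 3.828×10²⁶ = 2.11×10²⁶ W.
From T_eq⁴ = L(1−A)/(16πσd²): d = √[L(1−A)/(16πσT_eq⁴)].
d = √[2.11×10²⁶ × 0.40 / (16π × 5.67×10⁻⁸ × (197)⁴)] = 1.40×10¹¹ m = 0.936 AU.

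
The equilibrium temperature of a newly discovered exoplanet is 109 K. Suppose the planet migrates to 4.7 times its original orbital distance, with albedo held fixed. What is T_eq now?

T_eq ∝ L^(1/4) · d^(−1/2).
T′ = 109 / 4.7^(1/2) = 50.3 K.

T_eq ≈ 50.3 K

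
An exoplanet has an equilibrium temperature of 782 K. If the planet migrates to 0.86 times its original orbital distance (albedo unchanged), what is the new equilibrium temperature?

T_eq ≈ 843 K

T_eq ∝ L^(1/4) · d^(−1/2).
T′ = 782 / 0.86^(1/2) = 843 K.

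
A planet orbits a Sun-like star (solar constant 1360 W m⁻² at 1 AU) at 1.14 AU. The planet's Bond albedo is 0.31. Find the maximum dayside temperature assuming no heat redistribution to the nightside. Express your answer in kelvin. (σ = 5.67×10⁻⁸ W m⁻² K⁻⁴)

T_ss ≈ 336 K

Flux at 1.14 AU: S = 1360/1.14² = 1050 W m⁻².
With no redistribution each surface element balances locally: S(1−A) = σT⁴.
T = [1050 × 0.69 / 5.67×10⁻⁸]^(1/4) = (1.27×10¹⁰)^(1/4) = 336 K.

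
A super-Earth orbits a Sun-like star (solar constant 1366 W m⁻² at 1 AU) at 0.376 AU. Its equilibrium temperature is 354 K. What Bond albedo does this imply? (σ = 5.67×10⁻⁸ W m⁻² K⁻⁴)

A ≈ 0.63

Flux at 0.376 AU: S = 1366/0.376² = 9660 W m⁻².
From T_eq⁴ = S(1−A)/(4σ): 1−A = 4σT_eq⁴/S.
1−A = 4 × 5.67×10⁻⁸ × (354)⁴ / 9660 = 0.369.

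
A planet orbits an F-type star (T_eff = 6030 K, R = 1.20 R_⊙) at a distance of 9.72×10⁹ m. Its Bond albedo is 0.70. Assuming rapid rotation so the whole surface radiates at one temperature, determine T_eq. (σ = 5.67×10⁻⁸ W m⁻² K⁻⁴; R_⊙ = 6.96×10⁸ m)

R_⋆ = 1.20 × 6.96×10⁸ = 8.35×10⁸ m.
L = 4πR_⋆²σT_⋆⁴ = 4π(8.35×10⁸)² × 5.67×10⁻⁸ × (6030)⁴ = 6.57×10²⁶ W.
S = L/(4πd²) = 5.53×10⁵ W m⁻².
Energy balance: absorbed = emitted ⇒ πR²·S(1−A) = 4πR²·σT_eq⁴, so T_eq⁴ = S(1−A)/(4σ).
T_eq = [5.53×10⁵ × 0.30 / (4 × 5.67×10⁻⁸)]^(1/4) = (7.32×10¹¹)^(1/4) = 925 K.

T_eq ≈ 925 K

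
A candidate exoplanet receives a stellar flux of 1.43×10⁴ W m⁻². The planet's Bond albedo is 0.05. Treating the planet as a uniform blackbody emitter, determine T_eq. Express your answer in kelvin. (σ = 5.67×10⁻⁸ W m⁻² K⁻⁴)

T_eq ≈ 495 K

Energy balance: absorbed = emitted ⇒ πR²·S(1−A) = 4πR²·σT_eq⁴, so T_eq⁴ = S(1−A)/(4σ).
T_eq = [1.43×10⁴ × 0.95 / (4 × 5.67×10⁻⁸)]^(1/4) = (5.99×10¹⁰)^(1/4) = 495 K.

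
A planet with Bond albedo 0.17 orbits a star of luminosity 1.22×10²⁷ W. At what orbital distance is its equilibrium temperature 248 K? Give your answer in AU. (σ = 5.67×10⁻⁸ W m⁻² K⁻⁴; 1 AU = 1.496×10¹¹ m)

d ≈ 2.05 AU

From T_eq⁴ = L(1−A)/(16πσd²): d = √[L(1−A)/(16πσT_eq⁴)].
d = √[1.22×10²⁷ × 0.83 / (16π × 5.67×10⁻⁸ × (248)⁴)] = 3.06×10¹¹ m = 2.05 AU.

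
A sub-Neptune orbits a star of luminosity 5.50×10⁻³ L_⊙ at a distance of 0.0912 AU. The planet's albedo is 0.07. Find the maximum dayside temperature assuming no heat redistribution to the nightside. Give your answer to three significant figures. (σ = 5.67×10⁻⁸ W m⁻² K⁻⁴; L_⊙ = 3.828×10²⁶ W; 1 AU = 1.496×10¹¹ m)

T_ss ≈ 349 K

d = 0.0912 AU = 1.36×10¹⁰ m.
L = 5.50×10⁻³ × 3.828×10²⁶ = 2.11×10²⁴ W.
Flux: S = L/(4πd²) = 2.11×10²⁴/(4π×(1.36×10¹⁰)²) = 900 W m⁻².
With no redistribution each surface element balances locally: S(1−A) = σT⁴.
T = [900 × 0.93 / 5.67×10⁻⁸]^(1/4) = (1.48×10¹⁰)^(1/4) = 349 K.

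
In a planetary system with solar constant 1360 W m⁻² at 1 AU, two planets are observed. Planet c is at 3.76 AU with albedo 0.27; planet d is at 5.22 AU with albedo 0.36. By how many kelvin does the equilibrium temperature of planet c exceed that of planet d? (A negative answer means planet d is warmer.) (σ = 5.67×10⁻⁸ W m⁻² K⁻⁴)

ΔT ≈ 23.7 K

T_eq = [S₀(1−A)/(4σd²)]^(1/4), so T ∝ (1−A)^(1/4) / √d.
T₁ = [1360×0.73/(4×5.67×10⁻⁸×3.76²)]^(1/4) = 132.65 K.
T₂ = [1360×0.64/(4×5.67×10⁻⁸×5.22²)]^(1/4) = 108.94 K.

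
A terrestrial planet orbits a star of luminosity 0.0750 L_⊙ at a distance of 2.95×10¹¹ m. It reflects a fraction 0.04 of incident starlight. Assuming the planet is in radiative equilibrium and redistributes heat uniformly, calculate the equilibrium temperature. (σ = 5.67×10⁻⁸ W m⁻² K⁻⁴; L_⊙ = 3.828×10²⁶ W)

T_eq ≈ 103 K

L = 0.0750 × 3.828×10²⁶ = 2.87×10²⁵ W.
Flux: S = L/(4πd²) = 2.87×10²⁵/(4π×(2.95×10¹¹)²) = 26.3 W m⁻².
Energy balance: absorbed = emitted ⇒ πR²·S(1−A) = 4πR²·σT_eq⁴, so T_eq⁴ = S(1−A)/(4σ).
T_eq = [26.3 × 0.96 / (4 × 5.67×10⁻⁸)]^(1/4) = (1.11×10⁸)^(1/4) = 103 K.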